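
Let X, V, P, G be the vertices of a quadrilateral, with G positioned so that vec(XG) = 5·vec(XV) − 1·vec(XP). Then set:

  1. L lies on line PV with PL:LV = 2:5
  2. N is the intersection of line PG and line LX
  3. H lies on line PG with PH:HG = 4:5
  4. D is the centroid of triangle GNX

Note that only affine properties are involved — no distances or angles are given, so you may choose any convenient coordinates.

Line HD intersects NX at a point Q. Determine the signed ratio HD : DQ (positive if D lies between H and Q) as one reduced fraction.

Choose coordinates X = (0, 0), V = (1, 0), P = (0, 1), G = (5, -1).
1. L lies on line PV with PL:LV = 2:5 ⇒ L = (2/7, 5/7)
2. N is the intersection of line PG and line LX ⇒ N = (10/29, 25/29)
3. H lies on line PG with PH:HG = 4:5 ⇒ H = (20/9, 1/9)
4. D is the centroid of triangle GNX ⇒ D = (155/87, -4/87)
line HD meets NX at Q = (-470/1479, -1175/1479)
D = H + t·(Q−H) with t = 17/98, so HD:DQ = 17/98:81/98

HD:DQ = 17/81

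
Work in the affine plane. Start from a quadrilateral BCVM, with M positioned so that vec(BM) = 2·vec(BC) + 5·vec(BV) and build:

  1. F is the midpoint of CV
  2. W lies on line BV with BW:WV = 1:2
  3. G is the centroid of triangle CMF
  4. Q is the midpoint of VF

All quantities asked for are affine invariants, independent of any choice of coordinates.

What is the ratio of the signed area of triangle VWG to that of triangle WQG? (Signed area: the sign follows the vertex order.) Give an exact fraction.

[VWG]:[WQG] = -7

Set B = (0, 0), C = (1, 0), V = (0, 1), M = (2, 5); any affine frame gives the same invariant.
1. F is the midpoint of CV ⇒ F = (1/2, 1/2)
2. W lies on line BV with BW:WV = 1:2 ⇒ W = (0, 1/3)
3. G is the centroid of triangle CMF ⇒ G = (7/6, 11/6)
4. Q is the midpoint of VF ⇒ Q = (1/4, 3/4)
2·[VWG] = 7/9, 2·[WQG] = -1/9
[VWG]:[WQG] = 7/9:-1/9 = -7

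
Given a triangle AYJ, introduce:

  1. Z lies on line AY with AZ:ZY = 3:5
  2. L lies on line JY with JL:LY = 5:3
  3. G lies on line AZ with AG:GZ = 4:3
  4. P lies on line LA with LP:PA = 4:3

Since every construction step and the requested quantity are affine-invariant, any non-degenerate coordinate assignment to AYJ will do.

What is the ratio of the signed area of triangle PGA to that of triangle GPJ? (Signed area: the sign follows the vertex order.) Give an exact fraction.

Assign A = (0, 0), Y = (1, 0), J = (0, 1) — the answer is frame-independent, so this choice is without loss of generality.
1. Z lies on line AY with AZ:ZY = 3:5 ⇒ Z = (3/8, 0)
2. L lies on line JY with JL:LY = 5:3 ⇒ L = (5/8, 3/8)
3. G lies on line AZ with AG:GZ = 4:3 ⇒ G = (3/14, 0)
4. P lies on line LA with LP:PA = 4:3 ⇒ P = (15/56, 9/56)
2·[PGA] = -27/784, 2·[GPJ] = 69/784
[PGA]:[GPJ] = -27/784:69/784 = -9/23

[PGA]:[GPJ] = -9/23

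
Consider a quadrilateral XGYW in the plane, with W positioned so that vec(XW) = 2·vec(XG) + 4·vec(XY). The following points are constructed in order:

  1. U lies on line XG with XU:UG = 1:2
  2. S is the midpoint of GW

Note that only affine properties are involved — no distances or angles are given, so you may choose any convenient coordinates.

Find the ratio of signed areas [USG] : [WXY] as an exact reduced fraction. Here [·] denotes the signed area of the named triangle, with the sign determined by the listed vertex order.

Choose coordinates X = (0, 0), G = (1, 0), Y = (0, 1), W = (2, 4).
1. U lies on line XG with XU:UG = 1:2 ⇒ U = (1/3, 0)
2. S is the midpoint of GW ⇒ S = (3/2, 2)
2·[USG] = -4/3, 2·[WXY] = -2
[USG]:[WXY] = -4/3:-2 = 2/3

[USG]:[WXY] = 2/3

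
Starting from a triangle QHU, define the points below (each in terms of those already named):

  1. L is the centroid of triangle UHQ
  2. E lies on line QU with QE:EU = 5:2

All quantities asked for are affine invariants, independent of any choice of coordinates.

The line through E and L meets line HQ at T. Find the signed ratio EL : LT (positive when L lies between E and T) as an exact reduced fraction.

EL:LT = 8/7

Set Q = (0, 0), H = (1, 0), U = (0, 1); any affine frame gives the same invariant.
1. L is the centroid of triangle UHQ ⇒ L = (1/3, 1/3)
2. E lies on line QU with QE:EU = 5:2 ⇒ E = (0, 5/7)
line EL meets HQ at T = (5/8, 0)
L = E + t·(T−E) with t = 8/15, so EL:LT = 8/15:7/15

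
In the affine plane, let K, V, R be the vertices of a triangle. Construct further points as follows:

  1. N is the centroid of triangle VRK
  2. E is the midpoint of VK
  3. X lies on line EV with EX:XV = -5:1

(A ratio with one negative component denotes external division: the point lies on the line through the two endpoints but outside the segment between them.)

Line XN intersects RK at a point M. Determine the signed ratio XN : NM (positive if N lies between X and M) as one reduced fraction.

XN:NM = 19/8

Assign K = (0, 0), V = (1, 0), R = (0, 1) — the answer is frame-independent, so this choice is without loss of generality.
1. N is the centroid of triangle VRK ⇒ N = (1/3, 1/3)
2. E is the midpoint of VK ⇒ E = (1/2, 0)
3. X lies on line EV with EX:XV = -5:1 ⇒ X = (9/8, 0)
line XN meets RK at M = (0, 9/19)
N = X + t·(M−X) with t = 19/27, so XN:NM = 19/27:8/27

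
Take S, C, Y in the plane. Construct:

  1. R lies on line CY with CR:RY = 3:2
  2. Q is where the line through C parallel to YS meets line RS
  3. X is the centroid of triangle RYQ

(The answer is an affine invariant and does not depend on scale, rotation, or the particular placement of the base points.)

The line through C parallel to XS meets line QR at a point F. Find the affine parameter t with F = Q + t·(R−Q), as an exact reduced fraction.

Set S = (0, 0), C = (1, 0), Y = (0, 1); any affine frame gives the same invariant.
1. R lies on line CY with CR:RY = 3:2 ⇒ R = (2/5, 3/5)
2. Q is where the line through C parallel to YS meets line RS ⇒ Q = (1, 3/2)
3. X is the centroid of triangle RYQ ⇒ X = (7/15, 31/30)
through C parallel to XS: direction (-7/15, -31/30); meets QR at F = (31/10, 93/20)
F = Q + t·(R−Q) with t = -7/2

t = -7/2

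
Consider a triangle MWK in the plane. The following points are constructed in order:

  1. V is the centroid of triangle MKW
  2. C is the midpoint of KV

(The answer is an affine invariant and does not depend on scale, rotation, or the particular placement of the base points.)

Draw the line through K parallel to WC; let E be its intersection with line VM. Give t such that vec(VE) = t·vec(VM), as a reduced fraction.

t = -2/3

Choose coordinates M = (0, 0), W = (1, 0), K = (0, 1).
1. V is the centroid of triangle MKW ⇒ V = (1/3, 1/3)
2. C is the midpoint of KV ⇒ C = (1/6, 2/3)
through K parallel to WC: direction (-5/6, 2/3); meets VM at E = (5/9, 5/9)
E = V + t·(M−V) with t = -2/3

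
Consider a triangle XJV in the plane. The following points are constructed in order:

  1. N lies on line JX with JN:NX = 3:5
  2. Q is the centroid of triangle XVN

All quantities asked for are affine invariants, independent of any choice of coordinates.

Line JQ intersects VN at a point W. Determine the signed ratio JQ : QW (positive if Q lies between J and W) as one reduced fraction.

JQ:QW = -14/5

Assign X = (0, 0), J = (1, 0), V = (0, 1) — the answer is frame-independent, so this choice is without loss of generality.
1. N lies on line JX with JN:NX = 3:5 ⇒ N = (5/8, 0)
2. Q is the centroid of triangle XVN ⇒ Q = (5/24, 1/3)
line JQ meets VN at W = (55/112, 3/14)
Q = J + t·(W−J) with t = 14/9, so JQ:QW = 14/9:-5/9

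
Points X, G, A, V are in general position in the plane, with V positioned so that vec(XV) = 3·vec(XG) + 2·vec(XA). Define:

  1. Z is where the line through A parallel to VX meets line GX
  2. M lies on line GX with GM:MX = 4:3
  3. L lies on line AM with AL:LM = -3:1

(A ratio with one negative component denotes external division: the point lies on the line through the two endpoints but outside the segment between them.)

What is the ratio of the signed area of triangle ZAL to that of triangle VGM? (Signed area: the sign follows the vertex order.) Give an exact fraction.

Assign X = (0, 0), G = (1, 0), A = (0, 1), V = (3, 2) — the answer is frame-independent, so this choice is without loss of generality.
1. Z is where the line through A parallel to VX meets line GX ⇒ Z = (-3/2, 0)
2. M lies on line GX with GM:MX = 4:3 ⇒ M = (3/7, 0)
3. L lies on line AM with AL:LM = -3:1 ⇒ L = (9/14, -1/2)
2·[ZAL] = -81/28, 2·[VGM] = -8/7
[ZAL]:[VGM] = -81/28:-8/7 = 81/32

[ZAL]:[VGM] = 81/32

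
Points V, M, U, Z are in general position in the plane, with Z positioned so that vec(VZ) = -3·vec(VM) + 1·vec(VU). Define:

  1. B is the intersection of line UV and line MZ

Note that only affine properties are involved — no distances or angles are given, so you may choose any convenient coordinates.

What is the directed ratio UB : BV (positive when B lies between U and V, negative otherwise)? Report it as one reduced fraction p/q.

Assign V = (0, 0), M = (1, 0), U = (0, 1), Z = (-3, 1) — the answer is frame-independent, so this choice is without loss of generality.
1. B is the intersection of line UV and line MZ ⇒ B = (0, 1/4)
B = U + t·(V−U) with t = 3/4, so UB:BV = t:(1−t) = 3/4:1/4

UB:BV = 3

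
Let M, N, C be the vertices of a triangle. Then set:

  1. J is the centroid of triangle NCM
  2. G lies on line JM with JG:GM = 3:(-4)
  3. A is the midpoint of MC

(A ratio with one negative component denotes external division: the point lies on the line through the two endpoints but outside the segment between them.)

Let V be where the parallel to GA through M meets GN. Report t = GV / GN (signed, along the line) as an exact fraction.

t = 4/9

Work in coordinates with M = (0, 0), N = (1, 0), C = (0, 1).
1. J is the centroid of triangle NCM ⇒ J = (1/3, 1/3)
2. G lies on line JM with JG:GM = 3:(-4) ⇒ G = (4/3, 4/3)
3. A is the midpoint of MC ⇒ A = (0, 1/2)
through M parallel to GA: direction (-4/3, -5/6); meets GN at V = (32/27, 20/27)
V = G + t·(N−G) with t = 4/9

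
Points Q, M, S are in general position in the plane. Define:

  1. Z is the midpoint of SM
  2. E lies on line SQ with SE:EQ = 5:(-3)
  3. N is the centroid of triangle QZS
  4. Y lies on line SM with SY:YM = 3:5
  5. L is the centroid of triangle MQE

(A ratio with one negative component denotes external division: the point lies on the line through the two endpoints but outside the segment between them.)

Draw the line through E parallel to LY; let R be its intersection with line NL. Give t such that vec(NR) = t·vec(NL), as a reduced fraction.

Assign Q = (0, 0), M = (1, 0), S = (0, 1) — the answer is frame-independent, so this choice is without loss of generality.
1. Z is the midpoint of SM ⇒ Z = (1/2, 1/2)
2. E lies on line SQ with SE:EQ = 5:(-3) ⇒ E = (0, -3/2)
3. N is the centroid of triangle QZS ⇒ N = (1/6, 1/2)
4. Y lies on line SM with SY:YM = 3:5 ⇒ Y = (3/8, 5/8)
5. L is the centroid of triangle MQE ⇒ L = (1/3, -1/2)
through E parallel to LY: direction (1/24, 9/8); meets NL at R = (1/11, 21/22)
R = N + t·(L−N) with t = -5/11

t = -5/11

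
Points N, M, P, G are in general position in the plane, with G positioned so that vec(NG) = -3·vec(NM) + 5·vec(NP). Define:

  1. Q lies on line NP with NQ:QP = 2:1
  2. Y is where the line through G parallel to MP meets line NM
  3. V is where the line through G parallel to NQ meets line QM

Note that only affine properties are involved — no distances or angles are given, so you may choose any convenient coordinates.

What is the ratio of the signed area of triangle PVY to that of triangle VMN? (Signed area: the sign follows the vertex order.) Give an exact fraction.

Work in coordinates with N = (0, 0), M = (1, 0), P = (0, 1), G = (-3, 5).
1. Q lies on line NP with NQ:QP = 2:1 ⇒ Q = (0, 2/3)
2. Y is where the line through G parallel to MP meets line NM ⇒ Y = (2, 0)
3. V is where the line through G parallel to NQ meets line QM ⇒ V = (-3, 8/3)
2·[PVY] = -1/3, 2·[VMN] = -8/3
[PVY]:[VMN] = -1/3:-8/3 = 1/8

[PVY]:[VMN] = 1/8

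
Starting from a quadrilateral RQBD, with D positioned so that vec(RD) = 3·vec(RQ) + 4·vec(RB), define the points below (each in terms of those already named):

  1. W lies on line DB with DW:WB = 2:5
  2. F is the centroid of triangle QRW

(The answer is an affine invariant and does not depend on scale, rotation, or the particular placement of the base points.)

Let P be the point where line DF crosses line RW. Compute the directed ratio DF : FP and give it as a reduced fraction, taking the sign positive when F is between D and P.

Choose coordinates R = (0, 0), Q = (1, 0), B = (0, 1), D = (3, 4).
1. W lies on line DB with DW:WB = 2:5 ⇒ W = (15/7, 22/7)
2. F is the centroid of triangle QRW ⇒ F = (22/21, 22/21)
line DF meets RW at P = (165/14, 121/7)
F = D + t·(P−D) with t = -2/9, so DF:FP = -2/9:11/9

DF:FP = -2/11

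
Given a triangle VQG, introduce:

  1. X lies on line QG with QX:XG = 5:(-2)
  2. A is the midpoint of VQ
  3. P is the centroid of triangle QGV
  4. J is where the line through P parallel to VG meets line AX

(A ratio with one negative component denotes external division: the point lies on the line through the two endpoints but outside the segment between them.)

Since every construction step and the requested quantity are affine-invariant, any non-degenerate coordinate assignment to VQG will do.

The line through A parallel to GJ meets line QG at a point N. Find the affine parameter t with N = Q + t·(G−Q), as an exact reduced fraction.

t = 8/9

Work in coordinates with V = (0, 0), Q = (1, 0), G = (0, 1).
1. X lies on line QG with QX:XG = 5:(-2) ⇒ X = (-2/3, 5/3)
2. A is the midpoint of VQ ⇒ A = (1/2, 0)
3. P is the centroid of triangle QGV ⇒ P = (1/3, 1/3)
4. J is where the line through P parallel to VG meets line AX ⇒ J = (1/3, 5/21)
through A parallel to GJ: direction (1/3, -16/21); meets QG at N = (1/9, 8/9)
N = Q + t·(G−Q) with t = 8/9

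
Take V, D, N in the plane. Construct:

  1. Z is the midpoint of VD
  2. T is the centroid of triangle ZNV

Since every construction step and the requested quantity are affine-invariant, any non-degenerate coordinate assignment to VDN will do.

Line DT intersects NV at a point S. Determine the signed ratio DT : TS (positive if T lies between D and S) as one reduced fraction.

DT:TS = 5

Work in coordinates with V = (0, 0), D = (1, 0), N = (0, 1).
1. Z is the midpoint of VD ⇒ Z = (1/2, 0)
2. T is the centroid of triangle ZNV ⇒ T = (1/6, 1/3)
line DT meets NV at S = (0, 2/5)
T = D + t·(S−D) with t = 5/6, so DT:TS = 5/6:1/6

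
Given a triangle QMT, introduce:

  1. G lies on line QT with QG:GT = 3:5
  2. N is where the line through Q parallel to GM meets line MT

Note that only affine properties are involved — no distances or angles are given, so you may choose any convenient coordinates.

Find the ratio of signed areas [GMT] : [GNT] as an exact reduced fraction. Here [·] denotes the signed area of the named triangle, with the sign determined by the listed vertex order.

Work in coordinates with Q = (0, 0), M = (1, 0), T = (0, 1).
1. G lies on line QT with QG:GT = 3:5 ⇒ G = (0, 3/8)
2. N is where the line through Q parallel to GM meets line MT ⇒ N = (8/5, -3/5)
2·[GMT] = 5/8, 2·[GNT] = 1
[GMT]:[GNT] = 5/8:1 = 5/8

[GMT]:[GNT] = 5/8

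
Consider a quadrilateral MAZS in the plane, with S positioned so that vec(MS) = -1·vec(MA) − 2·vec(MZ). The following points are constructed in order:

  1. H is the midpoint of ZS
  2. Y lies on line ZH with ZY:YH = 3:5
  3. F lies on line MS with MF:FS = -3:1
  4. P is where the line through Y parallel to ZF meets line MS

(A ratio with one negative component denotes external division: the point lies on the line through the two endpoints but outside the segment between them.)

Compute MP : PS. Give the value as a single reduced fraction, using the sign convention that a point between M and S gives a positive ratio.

Work in coordinates with M = (0, 0), A = (1, 0), Z = (0, 1), S = (-1, -2).
1. H is the midpoint of ZS ⇒ H = (-1/2, -1/2)
2. Y lies on line ZH with ZY:YH = 3:5 ⇒ Y = (-3/16, 7/16)
3. F lies on line MS with MF:FS = -3:1 ⇒ F = (-3/2, -3)
4. P is where the line through Y parallel to ZF meets line MS ⇒ P = (-45/32, -45/16)
P = M + t·(S−M) with t = 45/32, so MP:PS = t:(1−t) = 45/32:-13/32

MP:PS = -45/13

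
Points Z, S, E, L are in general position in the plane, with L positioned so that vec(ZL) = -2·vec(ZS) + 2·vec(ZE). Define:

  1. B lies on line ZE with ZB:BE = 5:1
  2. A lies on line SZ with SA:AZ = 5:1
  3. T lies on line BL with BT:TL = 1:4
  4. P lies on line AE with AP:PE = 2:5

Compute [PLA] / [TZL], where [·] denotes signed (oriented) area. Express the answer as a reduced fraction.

Work in coordinates with Z = (0, 0), S = (1, 0), E = (0, 1), L = (-2, 2).
1. B lies on line ZE with ZB:BE = 5:1 ⇒ B = (0, 5/6)
2. A lies on line SZ with SA:AZ = 5:1 ⇒ A = (1/6, 0)
3. T lies on line BL with BT:TL = 1:4 ⇒ T = (-2/5, 16/15)
4. P lies on line AE with AP:PE = 2:5 ⇒ P = (5/42, 2/7)
2·[PLA] = 11/21, 2·[TZL] = -4/3
[PLA]:[TZL] = 11/21:-4/3 = -11/28

[PLA]:[TZL] = -11/28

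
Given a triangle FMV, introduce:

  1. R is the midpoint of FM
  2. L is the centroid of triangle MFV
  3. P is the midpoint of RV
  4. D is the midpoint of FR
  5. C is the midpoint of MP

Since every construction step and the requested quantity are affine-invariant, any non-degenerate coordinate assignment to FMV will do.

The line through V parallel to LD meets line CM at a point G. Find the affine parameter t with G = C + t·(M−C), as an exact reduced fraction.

t = -13/7

Choose coordinates F = (0, 0), M = (1, 0), V = (0, 1).
1. R is the midpoint of FM ⇒ R = (1/2, 0)
2. L is the centroid of triangle MFV ⇒ L = (1/3, 1/3)
3. P is the midpoint of RV ⇒ P = (1/4, 1/2)
4. D is the midpoint of FR ⇒ D = (1/4, 0)
5. C is the midpoint of MP ⇒ C = (5/8, 1/4)
through V parallel to LD: direction (-1/12, -1/3); meets CM at G = (-1/14, 5/7)
G = C + t·(M−C) with t = -13/7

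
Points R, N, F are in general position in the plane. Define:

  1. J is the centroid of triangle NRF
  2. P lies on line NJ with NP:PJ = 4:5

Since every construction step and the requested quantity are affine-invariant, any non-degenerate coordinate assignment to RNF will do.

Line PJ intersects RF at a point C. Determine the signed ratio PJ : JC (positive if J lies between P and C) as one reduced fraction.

Work in coordinates with R = (0, 0), N = (1, 0), F = (0, 1).
1. J is the centroid of triangle NRF ⇒ J = (1/3, 1/3)
2. P lies on line NJ with NP:PJ = 4:5 ⇒ P = (19/27, 4/27)
line PJ meets RF at C = (0, 1/2)
J = P + t·(C−P) with t = 10/19, so PJ:JC = 10/19:9/19

PJ:JC = 10/9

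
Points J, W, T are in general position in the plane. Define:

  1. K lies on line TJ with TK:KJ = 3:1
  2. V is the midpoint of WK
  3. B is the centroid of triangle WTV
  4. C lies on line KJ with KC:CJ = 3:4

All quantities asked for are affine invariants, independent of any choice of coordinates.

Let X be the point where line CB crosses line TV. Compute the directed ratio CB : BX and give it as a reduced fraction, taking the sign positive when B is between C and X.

Assign J = (0, 0), W = (1, 0), T = (0, 1) — the answer is frame-independent, so this choice is without loss of generality.
1. K lies on line TJ with TK:KJ = 3:1 ⇒ K = (0, 1/4)
2. V is the midpoint of WK ⇒ V = (1/2, 1/8)
3. B is the centroid of triangle WTV ⇒ B = (1/2, 3/8)
4. C lies on line KJ with KC:CJ = 3:4 ⇒ C = (0, 1/7)
line CB meets TV at X = (12/31, 10/31)
B = C + t·(X−C) with t = 31/24, so CB:BX = 31/24:-7/24

CB:BX = -31/7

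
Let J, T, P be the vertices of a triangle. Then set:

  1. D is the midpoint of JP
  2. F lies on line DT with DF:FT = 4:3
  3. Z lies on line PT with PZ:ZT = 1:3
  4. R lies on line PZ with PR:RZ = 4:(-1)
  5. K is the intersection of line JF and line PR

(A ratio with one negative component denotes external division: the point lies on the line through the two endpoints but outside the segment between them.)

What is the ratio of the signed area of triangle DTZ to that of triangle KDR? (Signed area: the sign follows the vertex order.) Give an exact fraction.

Work in coordinates with J = (0, 0), T = (1, 0), P = (0, 1).
1. D is the midpoint of JP ⇒ D = (0, 1/2)
2. F lies on line DT with DF:FT = 4:3 ⇒ F = (4/7, 3/14)
3. Z lies on line PT with PZ:ZT = 1:3 ⇒ Z = (1/4, 3/4)
4. R lies on line PZ with PR:RZ = 4:(-1) ⇒ R = (1/3, 2/3)
5. K is the intersection of line JF and line PR ⇒ K = (8/11, 3/11)
2·[DTZ] = 3/8, 2·[KDR] = -13/66
[DTZ]:[KDR] = 3/8:-13/66 = -99/52

[DTZ]:[KDR] = -99/52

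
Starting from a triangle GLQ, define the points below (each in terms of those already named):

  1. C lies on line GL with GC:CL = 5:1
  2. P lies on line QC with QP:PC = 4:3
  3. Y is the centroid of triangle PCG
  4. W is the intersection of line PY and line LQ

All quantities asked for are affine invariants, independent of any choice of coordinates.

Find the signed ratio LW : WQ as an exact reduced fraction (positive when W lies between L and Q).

LW:WQ = 21/20

Choose coordinates G = (0, 0), L = (1, 0), Q = (0, 1).
1. C lies on line GL with GC:CL = 5:1 ⇒ C = (5/6, 0)
2. P lies on line QC with QP:PC = 4:3 ⇒ P = (10/21, 3/7)
3. Y is the centroid of triangle PCG ⇒ Y = (55/126, 1/7)
4. W is the intersection of line PY and line LQ ⇒ W = (20/41, 21/41)
W = L + t·(Q−L) with t = 21/41, so LW:WQ = t:(1−t) = 21/41:20/41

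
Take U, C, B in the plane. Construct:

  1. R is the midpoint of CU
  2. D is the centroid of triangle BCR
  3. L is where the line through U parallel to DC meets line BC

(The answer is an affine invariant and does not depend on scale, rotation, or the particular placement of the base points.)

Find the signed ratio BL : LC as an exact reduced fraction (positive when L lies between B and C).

BL:LC = -3/2

Assign U = (0, 0), C = (1, 0), B = (0, 1) — the answer is frame-independent, so this choice is without loss of generality.
1. R is the midpoint of CU ⇒ R = (1/2, 0)
2. D is the centroid of triangle BCR ⇒ D = (1/2, 1/3)
3. L is where the line through U parallel to DC meets line BC ⇒ L = (3, -2)
L = B + t·(C−B) with t = 3, so BL:LC = t:(1−t) = 3:-2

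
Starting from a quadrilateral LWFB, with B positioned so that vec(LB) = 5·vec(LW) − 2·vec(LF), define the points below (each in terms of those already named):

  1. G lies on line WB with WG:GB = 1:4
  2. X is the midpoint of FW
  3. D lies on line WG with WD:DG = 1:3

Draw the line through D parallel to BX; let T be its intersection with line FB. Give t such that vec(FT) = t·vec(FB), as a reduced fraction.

Choose coordinates L = (0, 0), W = (1, 0), F = (0, 1), B = (5, -2).
1. G lies on line WB with WG:GB = 1:4 ⇒ G = (9/5, -2/5)
2. X is the midpoint of FW ⇒ X = (1/2, 1/2)
3. D lies on line WG with WD:DG = 1:3 ⇒ D = (6/5, -1/10)
through D parallel to BX: direction (-9/2, 5/2); meets FB at T = (39/4, -97/20)
T = F + t·(B−F) with t = 39/20

t = 39/20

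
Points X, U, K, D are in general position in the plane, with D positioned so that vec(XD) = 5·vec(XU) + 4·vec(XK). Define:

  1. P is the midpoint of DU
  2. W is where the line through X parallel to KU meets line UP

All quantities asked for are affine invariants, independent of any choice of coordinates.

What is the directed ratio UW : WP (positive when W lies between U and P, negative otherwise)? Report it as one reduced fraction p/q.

Choose coordinates X = (0, 0), U = (1, 0), K = (0, 1), D = (5, 4).
1. P is the midpoint of DU ⇒ P = (3, 2)
2. W is where the line through X parallel to KU meets line UP ⇒ W = (1/2, -1/2)
W = U + t·(P−U) with t = -1/4, so UW:WP = t:(1−t) = -1/4:5/4

UW:WP = -1/5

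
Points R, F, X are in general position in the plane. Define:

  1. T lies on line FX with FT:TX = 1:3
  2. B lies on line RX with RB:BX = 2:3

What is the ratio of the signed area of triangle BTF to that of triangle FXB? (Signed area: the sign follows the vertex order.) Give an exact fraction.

Assign R = (0, 0), F = (1, 0), X = (0, 1) — the answer is frame-independent, so this choice is without loss of generality.
1. T lies on line FX with FT:TX = 1:3 ⇒ T = (3/4, 1/4)
2. B lies on line RX with RB:BX = 2:3 ⇒ B = (0, 2/5)
2·[BTF] = -3/20, 2·[FXB] = 3/5
[BTF]:[FXB] = -3/20:3/5 = -1/4

[BTF]:[FXB] = -1/4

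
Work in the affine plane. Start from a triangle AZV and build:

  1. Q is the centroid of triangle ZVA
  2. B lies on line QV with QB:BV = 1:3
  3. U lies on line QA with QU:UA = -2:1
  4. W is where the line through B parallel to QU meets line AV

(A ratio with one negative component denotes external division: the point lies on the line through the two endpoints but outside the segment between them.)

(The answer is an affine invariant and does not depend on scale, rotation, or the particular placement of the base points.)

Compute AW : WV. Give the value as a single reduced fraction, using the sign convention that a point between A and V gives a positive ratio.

Set A = (0, 0), Z = (1, 0), V = (0, 1); any affine frame gives the same invariant.
1. Q is the centroid of triangle ZVA ⇒ Q = (1/3, 1/3)
2. B lies on line QV with QB:BV = 1:3 ⇒ B = (1/4, 1/2)
3. U lies on line QA with QU:UA = -2:1 ⇒ U = (-1/3, -1/3)
4. W is where the line through B parallel to QU meets line AV ⇒ W = (0, 1/4)
W = A + t·(V−A) with t = 1/4, so AW:WV = t:(1−t) = 1/4:3/4

AW:WV = 1/3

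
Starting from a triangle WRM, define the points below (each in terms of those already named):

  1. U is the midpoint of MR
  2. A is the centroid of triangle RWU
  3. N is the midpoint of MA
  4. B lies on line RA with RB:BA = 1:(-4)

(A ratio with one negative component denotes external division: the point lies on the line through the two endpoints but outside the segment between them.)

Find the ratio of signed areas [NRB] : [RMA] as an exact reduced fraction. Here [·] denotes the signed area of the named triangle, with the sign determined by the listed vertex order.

Assign W = (0, 0), R = (1, 0), M = (0, 1) — the answer is frame-independent, so this choice is without loss of generality.
1. U is the midpoint of MR ⇒ U = (1/2, 1/2)
2. A is the centroid of triangle RWU ⇒ A = (1/2, 1/6)
3. N is the midpoint of MA ⇒ N = (1/4, 7/12)
4. B lies on line RA with RB:BA = 1:(-4) ⇒ B = (7/6, -1/18)
2·[NRB] = 1/18, 2·[RMA] = 1/3
[NRB]:[RMA] = 1/18:1/3 = 1/6

[NRB]:[RMA] = 1/6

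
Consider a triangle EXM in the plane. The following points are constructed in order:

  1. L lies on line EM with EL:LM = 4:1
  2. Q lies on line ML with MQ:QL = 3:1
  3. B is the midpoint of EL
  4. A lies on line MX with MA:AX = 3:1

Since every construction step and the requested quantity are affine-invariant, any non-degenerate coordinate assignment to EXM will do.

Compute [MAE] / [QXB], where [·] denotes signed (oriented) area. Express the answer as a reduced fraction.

[MAE]:[QXB] = 5/3

Assign E = (0, 0), X = (1, 0), M = (0, 1) — the answer is frame-independent, so this choice is without loss of generality.
1. L lies on line EM with EL:LM = 4:1 ⇒ L = (0, 4/5)
2. Q lies on line ML with MQ:QL = 3:1 ⇒ Q = (0, 17/20)
3. B is the midpoint of EL ⇒ B = (0, 2/5)
4. A lies on line MX with MA:AX = 3:1 ⇒ A = (3/4, 1/4)
2·[MAE] = -3/4, 2·[QXB] = -9/20
[MAE]:[QXB] = -3/4:-9/20 = 5/3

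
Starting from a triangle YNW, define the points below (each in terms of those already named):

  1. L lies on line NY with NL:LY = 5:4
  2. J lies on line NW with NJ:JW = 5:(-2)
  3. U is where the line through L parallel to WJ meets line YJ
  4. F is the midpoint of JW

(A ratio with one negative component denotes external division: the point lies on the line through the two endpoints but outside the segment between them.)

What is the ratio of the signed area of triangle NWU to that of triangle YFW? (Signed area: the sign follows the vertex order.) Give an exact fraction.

[NWU]:[YFW] = -5/3

Assign Y = (0, 0), N = (1, 0), W = (0, 1) — the answer is frame-independent, so this choice is without loss of generality.
1. L lies on line NY with NL:LY = 5:4 ⇒ L = (4/9, 0)
2. J lies on line NW with NJ:JW = 5:(-2) ⇒ J = (-2/3, 5/3)
3. U is where the line through L parallel to WJ meets line YJ ⇒ U = (-8/27, 20/27)
4. F is the midpoint of JW ⇒ F = (-1/3, 4/3)
2·[NWU] = 5/9, 2·[YFW] = -1/3
[NWU]:[YFW] = 5/9:-1/3 = -5/3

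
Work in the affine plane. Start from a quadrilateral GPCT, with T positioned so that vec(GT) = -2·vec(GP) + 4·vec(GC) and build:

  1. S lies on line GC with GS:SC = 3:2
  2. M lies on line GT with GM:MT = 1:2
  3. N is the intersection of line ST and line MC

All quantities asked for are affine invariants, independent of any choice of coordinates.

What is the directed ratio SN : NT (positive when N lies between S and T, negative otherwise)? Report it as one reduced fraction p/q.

Work in coordinates with G = (0, 0), P = (1, 0), C = (0, 1), T = (-2, 4).
1. S lies on line GC with GS:SC = 3:2 ⇒ S = (0, 3/5)
2. M lies on line GT with GM:MT = 1:2 ⇒ M = (-2/3, 4/3)
3. N is the intersection of line ST and line MC ⇒ N = (-1/3, 7/6)
N = S + t·(T−S) with t = 1/6, so SN:NT = t:(1−t) = 1/6:5/6

SN:NT = 1/5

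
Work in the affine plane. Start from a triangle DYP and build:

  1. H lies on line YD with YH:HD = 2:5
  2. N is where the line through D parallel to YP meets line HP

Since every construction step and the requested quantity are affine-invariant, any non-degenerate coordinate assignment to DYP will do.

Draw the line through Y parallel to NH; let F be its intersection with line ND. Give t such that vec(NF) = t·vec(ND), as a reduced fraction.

Set D = (0, 0), Y = (1, 0), P = (0, 1); any affine frame gives the same invariant.
1. H lies on line YD with YH:HD = 2:5 ⇒ H = (5/7, 0)
2. N is where the line through D parallel to YP meets line HP ⇒ N = (5/2, -5/2)
through Y parallel to NH: direction (-25/14, 5/2); meets ND at F = (7/2, -7/2)
F = N + t·(D−N) with t = -2/5

t = -2/5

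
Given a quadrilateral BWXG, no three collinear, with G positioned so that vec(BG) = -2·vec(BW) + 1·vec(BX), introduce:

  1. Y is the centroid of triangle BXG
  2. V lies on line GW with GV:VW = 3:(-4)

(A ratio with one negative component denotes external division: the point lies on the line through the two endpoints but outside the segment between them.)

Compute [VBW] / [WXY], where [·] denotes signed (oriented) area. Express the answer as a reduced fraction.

[VBW]:[WXY] = 4

Set B = (0, 0), W = (1, 0), X = (0, 1), G = (-2, 1); any affine frame gives the same invariant.
1. Y is the centroid of triangle BXG ⇒ Y = (-2/3, 2/3)
2. V lies on line GW with GV:VW = 3:(-4) ⇒ V = (-11, 4)
2·[VBW] = 4, 2·[WXY] = 1
[VBW]:[WXY] = 4:1 = 4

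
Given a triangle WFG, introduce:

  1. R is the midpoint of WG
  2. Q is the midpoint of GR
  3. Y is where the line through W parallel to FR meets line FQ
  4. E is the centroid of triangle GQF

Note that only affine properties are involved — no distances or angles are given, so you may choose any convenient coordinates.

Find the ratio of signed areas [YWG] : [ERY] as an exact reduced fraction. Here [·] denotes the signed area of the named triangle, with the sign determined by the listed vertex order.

[YWG]:[ERY] = -36/11

Choose coordinates W = (0, 0), F = (1, 0), G = (0, 1).
1. R is the midpoint of WG ⇒ R = (0, 1/2)
2. Q is the midpoint of GR ⇒ Q = (0, 3/4)
3. Y is where the line through W parallel to FR meets line FQ ⇒ Y = (3, -3/2)
4. E is the centroid of triangle GQF ⇒ E = (1/3, 7/12)
2·[YWG] = -3, 2·[ERY] = 11/12
[YWG]:[ERY] = -3:11/12 = -36/11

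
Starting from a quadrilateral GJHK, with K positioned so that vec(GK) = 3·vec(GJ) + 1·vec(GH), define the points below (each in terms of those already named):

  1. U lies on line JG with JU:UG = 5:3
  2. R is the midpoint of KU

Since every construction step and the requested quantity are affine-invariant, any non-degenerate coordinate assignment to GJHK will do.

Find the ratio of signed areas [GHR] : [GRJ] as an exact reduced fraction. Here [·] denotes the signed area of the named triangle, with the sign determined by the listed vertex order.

[GHR]:[GRJ] = 27/8

Choose coordinates G = (0, 0), J = (1, 0), H = (0, 1), K = (3, 1).
1. U lies on line JG with JU:UG = 5:3 ⇒ U = (3/8, 0)
2. R is the midpoint of KU ⇒ R = (27/16, 1/2)
2·[GHR] = -27/16, 2·[GRJ] = -1/2
[GHR]:[GRJ] = -27/16:-1/2 = 27/8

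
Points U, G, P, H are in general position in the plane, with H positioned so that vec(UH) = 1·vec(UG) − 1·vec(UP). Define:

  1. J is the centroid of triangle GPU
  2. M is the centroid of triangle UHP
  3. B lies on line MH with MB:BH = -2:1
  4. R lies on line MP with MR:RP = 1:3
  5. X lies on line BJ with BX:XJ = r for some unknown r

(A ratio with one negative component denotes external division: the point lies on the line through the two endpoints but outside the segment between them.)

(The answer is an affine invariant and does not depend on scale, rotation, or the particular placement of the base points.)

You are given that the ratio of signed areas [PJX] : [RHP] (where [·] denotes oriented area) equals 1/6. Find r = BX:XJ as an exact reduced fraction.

r = 5/3

Set U = (0, 0), G = (1, 0), P = (0, 1), H = (1, -1); any affine frame gives the same invariant.
1. J is the centroid of triangle GPU ⇒ J = (1/3, 1/3)
2. M is the centroid of triangle UHP ⇒ M = (1/3, 0)
3. B lies on line MH with MB:BH = -2:1 ⇒ B = (5/3, -2)
4. R lies on line MP with MR:RP = 1:3 ⇒ R = (1/4, 1/4)
5. With BX:XJ = r, write λ = r/(r+1) so X = B + λ·(J−B); X is affine-linear in λ
Every point depending on X is an affine combination of X and λ-independent points, so each such coordinate is linear in λ; the λ² term in each signed area is a multiple of (J−B)×(J−B) = 0, so 2·[PJX] and 2·[RHP] are each linear in λ. Evaluating at λ=0 and λ=1:
  2·[PJX] = -1/9·λ + 1/9,   2·[RHP] = 1/4
So [PJX]:[RHP] = (-1/9·λ + 1/9) / (1/4). Setting this equal to 1/6:
  -1/9·λ + 1/9 = 1/6·(1/4)  ⇒  λ = 5/8
Then r = λ/(1−λ) = (5/8)/(3/8) = 5/3. Check: with r = 5/3, X = (5/6, -13/24) and [PJX]:[RHP] = 1/6 as required.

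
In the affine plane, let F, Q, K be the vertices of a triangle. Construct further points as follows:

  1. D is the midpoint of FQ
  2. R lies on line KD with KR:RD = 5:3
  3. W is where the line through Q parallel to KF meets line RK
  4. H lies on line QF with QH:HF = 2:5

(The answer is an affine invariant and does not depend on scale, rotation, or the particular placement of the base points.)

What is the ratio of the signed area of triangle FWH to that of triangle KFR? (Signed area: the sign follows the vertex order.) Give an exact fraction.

[FWH]:[KFR] = 16/7

Assign F = (0, 0), Q = (1, 0), K = (0, 1) — the answer is frame-independent, so this choice is without loss of generality.
1. D is the midpoint of FQ ⇒ D = (1/2, 0)
2. R lies on line KD with KR:RD = 5:3 ⇒ R = (5/16, 3/8)
3. W is where the line through Q parallel to KF meets line RK ⇒ W = (1, -1)
4. H lies on line QF with QH:HF = 2:5 ⇒ H = (5/7, 0)
2·[FWH] = 5/7, 2·[KFR] = 5/16
[FWH]:[KFR] = 5/7:5/16 = 16/7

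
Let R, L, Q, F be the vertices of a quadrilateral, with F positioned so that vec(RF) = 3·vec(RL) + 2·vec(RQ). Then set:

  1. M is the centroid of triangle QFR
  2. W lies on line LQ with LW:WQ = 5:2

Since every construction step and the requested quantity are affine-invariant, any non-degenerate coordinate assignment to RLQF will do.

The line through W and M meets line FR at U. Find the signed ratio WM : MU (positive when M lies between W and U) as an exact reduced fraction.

Set R = (0, 0), L = (1, 0), Q = (0, 1), F = (3, 2); any affine frame gives the same invariant.
1. M is the centroid of triangle QFR ⇒ M = (1, 1)
2. W lies on line LQ with LW:WQ = 5:2 ⇒ W = (2/7, 5/7)
line WM meets FR at U = (9/4, 3/2)
M = W + t·(U−W) with t = 4/11, so WM:MU = 4/11:7/11

WM:MU = 4/7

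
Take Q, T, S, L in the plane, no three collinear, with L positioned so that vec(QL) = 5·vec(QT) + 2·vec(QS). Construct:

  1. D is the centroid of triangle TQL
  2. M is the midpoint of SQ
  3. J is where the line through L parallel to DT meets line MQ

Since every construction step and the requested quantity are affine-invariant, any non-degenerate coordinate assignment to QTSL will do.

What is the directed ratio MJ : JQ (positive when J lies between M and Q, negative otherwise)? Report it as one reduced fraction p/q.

MJ:JQ = -11/8

Choose coordinates Q = (0, 0), T = (1, 0), S = (0, 1), L = (5, 2).
1. D is the centroid of triangle TQL ⇒ D = (2, 2/3)
2. M is the midpoint of SQ ⇒ M = (0, 1/2)
3. J is where the line through L parallel to DT meets line MQ ⇒ J = (0, -4/3)
J = M + t·(Q−M) with t = 11/3, so MJ:JQ = t:(1−t) = 11/3:-8/3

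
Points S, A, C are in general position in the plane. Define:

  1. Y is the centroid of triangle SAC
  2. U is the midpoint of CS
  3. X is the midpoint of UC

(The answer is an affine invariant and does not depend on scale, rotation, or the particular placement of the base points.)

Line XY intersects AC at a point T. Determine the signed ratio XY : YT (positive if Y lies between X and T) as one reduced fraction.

XY:YT = -1/4

Work in coordinates with S = (0, 0), A = (1, 0), C = (0, 1).
1. Y is the centroid of triangle SAC ⇒ Y = (1/3, 1/3)
2. U is the midpoint of CS ⇒ U = (0, 1/2)
3. X is the midpoint of UC ⇒ X = (0, 3/4)
line XY meets AC at T = (-1, 2)
Y = X + t·(T−X) with t = -1/3, so XY:YT = -1/3:4/3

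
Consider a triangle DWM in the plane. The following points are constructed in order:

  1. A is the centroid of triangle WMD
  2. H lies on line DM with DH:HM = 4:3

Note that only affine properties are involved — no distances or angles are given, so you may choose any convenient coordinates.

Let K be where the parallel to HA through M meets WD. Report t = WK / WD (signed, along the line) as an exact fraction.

t = -2/5

Assign D = (0, 0), W = (1, 0), M = (0, 1) — the answer is frame-independent, so this choice is without loss of generality.
1. A is the centroid of triangle WMD ⇒ A = (1/3, 1/3)
2. H lies on line DM with DH:HM = 4:3 ⇒ H = (0, 4/7)
through M parallel to HA: direction (1/3, -5/21); meets WD at K = (7/5, 0)
K = W + t·(D−W) with t = -2/5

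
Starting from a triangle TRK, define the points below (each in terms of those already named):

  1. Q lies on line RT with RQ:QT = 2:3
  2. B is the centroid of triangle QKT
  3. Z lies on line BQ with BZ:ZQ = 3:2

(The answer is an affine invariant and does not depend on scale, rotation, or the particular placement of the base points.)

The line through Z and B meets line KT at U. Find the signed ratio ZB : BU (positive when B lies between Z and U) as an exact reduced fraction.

ZB:BU = 6/5

Work in coordinates with T = (0, 0), R = (1, 0), K = (0, 1).
1. Q lies on line RT with RQ:QT = 2:3 ⇒ Q = (3/5, 0)
2. B is the centroid of triangle QKT ⇒ B = (1/5, 1/3)
3. Z lies on line BQ with BZ:ZQ = 3:2 ⇒ Z = (11/25, 2/15)
line ZB meets KT at U = (0, 1/2)
B = Z + t·(U−Z) with t = 6/11, so ZB:BU = 6/11:5/11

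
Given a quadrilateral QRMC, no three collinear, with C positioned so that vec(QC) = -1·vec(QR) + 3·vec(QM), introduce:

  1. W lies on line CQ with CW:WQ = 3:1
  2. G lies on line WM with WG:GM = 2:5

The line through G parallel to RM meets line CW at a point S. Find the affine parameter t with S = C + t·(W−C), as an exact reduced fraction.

Work in coordinates with Q = (0, 0), R = (1, 0), M = (0, 1), C = (-1, 3).
1. W lies on line CQ with CW:WQ = 3:1 ⇒ W = (-1/4, 3/4)
2. G lies on line WM with WG:GM = 2:5 ⇒ G = (-5/28, 23/28)
through G parallel to RM: direction (-1, 1); meets CW at S = (-9/28, 27/28)
S = C + t·(W−C) with t = 19/21

t = 19/21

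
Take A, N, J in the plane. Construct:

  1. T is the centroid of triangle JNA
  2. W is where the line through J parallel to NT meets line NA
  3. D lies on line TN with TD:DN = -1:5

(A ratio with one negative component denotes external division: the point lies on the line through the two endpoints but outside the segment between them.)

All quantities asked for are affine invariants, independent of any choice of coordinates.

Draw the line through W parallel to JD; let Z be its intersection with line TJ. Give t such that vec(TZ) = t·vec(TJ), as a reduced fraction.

Work in coordinates with A = (0, 0), N = (1, 0), J = (0, 1).
1. T is the centroid of triangle JNA ⇒ T = (1/3, 1/3)
2. W is where the line through J parallel to NT meets line NA ⇒ W = (2, 0)
3. D lies on line TN with TD:DN = -1:5 ⇒ D = (1/6, 5/12)
through W parallel to JD: direction (1/6, -7/12); meets TJ at Z = (4, -7)
Z = T + t·(J−T) with t = -11

t = -11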